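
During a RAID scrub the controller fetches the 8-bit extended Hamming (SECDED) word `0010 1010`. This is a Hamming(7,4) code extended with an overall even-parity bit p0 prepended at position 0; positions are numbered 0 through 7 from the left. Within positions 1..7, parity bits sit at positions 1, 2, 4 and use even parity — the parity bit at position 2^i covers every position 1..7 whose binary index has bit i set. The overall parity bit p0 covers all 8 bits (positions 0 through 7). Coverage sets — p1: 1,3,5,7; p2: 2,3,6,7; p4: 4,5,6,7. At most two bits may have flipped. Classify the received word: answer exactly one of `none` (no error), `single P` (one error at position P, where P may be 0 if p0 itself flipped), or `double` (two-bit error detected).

single 0

s1: b1⊕b3⊕b5⊕b7 = 0⊕0⊕0⊕0 = 0
s2: b2⊕b3⊕b6⊕b7 = 1⊕0⊕1⊕0 = 0
s4: b4⊕b5⊕b6⊕b7 = 1⊕0⊕1⊕0 = 0
Syndrome (s4...s1) = 000 → position 0 (no error).
Overall parity (XOR of all 8 bits, including p0): 0⊕0⊕1⊕0⊕1⊕0⊕1⊕0 = 1
Overall=1, syndrome position=0 → single-bit error at position 0.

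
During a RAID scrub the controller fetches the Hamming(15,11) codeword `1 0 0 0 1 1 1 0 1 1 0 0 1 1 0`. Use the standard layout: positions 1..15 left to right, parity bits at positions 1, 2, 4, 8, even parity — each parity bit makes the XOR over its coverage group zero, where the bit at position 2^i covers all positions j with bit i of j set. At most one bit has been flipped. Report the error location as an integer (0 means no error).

s1: b1⊕b3⊕b5⊕b7⊕b9⊕b11⊕b13⊕b15 = 1⊕0⊕1⊕1⊕1⊕0⊕1⊕0 = 1
s2: b2⊕b3⊕b6⊕b7⊕b10⊕b11⊕b14⊕b15 = 0⊕0⊕1⊕1⊕1⊕0⊕1⊕0 = 0
s4: b4⊕b5⊕b6⊕b7⊕b12⊕b13⊕b14⊕b15 = 0⊕1⊕1⊕1⊕0⊕1⊕1⊕0 = 1
s8: b8⊕b9⊕b10⊕b11⊕b12⊕b13⊕b14⊕b15 = 0⊕1⊕1⊕0⊕0⊕1⊕1⊕0 = 0
Syndrome (s8...s1) = 0101 → position 5.

5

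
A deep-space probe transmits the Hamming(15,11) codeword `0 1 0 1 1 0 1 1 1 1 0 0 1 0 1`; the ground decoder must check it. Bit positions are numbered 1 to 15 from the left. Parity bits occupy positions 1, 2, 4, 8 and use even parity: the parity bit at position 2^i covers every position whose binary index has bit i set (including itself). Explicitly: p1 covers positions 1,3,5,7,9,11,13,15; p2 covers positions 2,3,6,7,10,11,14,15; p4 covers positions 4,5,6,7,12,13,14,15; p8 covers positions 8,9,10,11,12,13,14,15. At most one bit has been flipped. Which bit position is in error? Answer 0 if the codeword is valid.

s1: b1⊕b3⊕b5⊕b7⊕b9⊕b11⊕b13⊕b15 = 0⊕0⊕1⊕1⊕1⊕0⊕1⊕1 = 1
s2: b2⊕b3⊕b6⊕b7⊕b10⊕b11⊕b14⊕b15 = 1⊕0⊕0⊕1⊕1⊕0⊕0⊕1 = 0
s4: b4⊕b5⊕b6⊕b7⊕b12⊕b13⊕b14⊕b15 = 1⊕1⊕0⊕1⊕0⊕1⊕0⊕1 = 1
s8: b8⊕b9⊕b10⊕b11⊕b12⊕b13⊕b14⊕b15 = 1⊕1⊕1⊕0⊕0⊕1⊕0⊕1 = 1
Syndrome (s8...s1) = 1101 → position 13.

13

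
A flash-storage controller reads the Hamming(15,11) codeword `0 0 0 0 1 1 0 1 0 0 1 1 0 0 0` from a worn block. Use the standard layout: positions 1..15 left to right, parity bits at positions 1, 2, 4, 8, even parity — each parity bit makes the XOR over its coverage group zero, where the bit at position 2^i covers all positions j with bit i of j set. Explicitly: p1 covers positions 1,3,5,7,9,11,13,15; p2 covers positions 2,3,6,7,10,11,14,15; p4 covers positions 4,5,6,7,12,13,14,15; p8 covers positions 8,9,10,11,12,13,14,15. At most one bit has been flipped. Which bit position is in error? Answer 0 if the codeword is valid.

12

s1: b1⊕b3⊕b5⊕b7⊕b9⊕b11⊕b13⊕b15 = 0⊕0⊕1⊕0⊕0⊕1⊕0⊕0 = 0
s2: b2⊕b3⊕b6⊕b7⊕b10⊕b11⊕b14⊕b15 = 0⊕0⊕1⊕0⊕0⊕1⊕0⊕0 = 0
s4: b4⊕b5⊕b6⊕b7⊕b12⊕b13⊕b14⊕b15 = 0⊕1⊕1⊕0⊕1⊕0⊕0⊕0 = 1
s8: b8⊕b9⊕b10⊕b11⊕b12⊕b13⊕b14⊕b15 = 1⊕0⊕0⊕1⊕1⊕0⊕0⊕0 = 1
Syndrome (s8...s1) = 1100 → position 12.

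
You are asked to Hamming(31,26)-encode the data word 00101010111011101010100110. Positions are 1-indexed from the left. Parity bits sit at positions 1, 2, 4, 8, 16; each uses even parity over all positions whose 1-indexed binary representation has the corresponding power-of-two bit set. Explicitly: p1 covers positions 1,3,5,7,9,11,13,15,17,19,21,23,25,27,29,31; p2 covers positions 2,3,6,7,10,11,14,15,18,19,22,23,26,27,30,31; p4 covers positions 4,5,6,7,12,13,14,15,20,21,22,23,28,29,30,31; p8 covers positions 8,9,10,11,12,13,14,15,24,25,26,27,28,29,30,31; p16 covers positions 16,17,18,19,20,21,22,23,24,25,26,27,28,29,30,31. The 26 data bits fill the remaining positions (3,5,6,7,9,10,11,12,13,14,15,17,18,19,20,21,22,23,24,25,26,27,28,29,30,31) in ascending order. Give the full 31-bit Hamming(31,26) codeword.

0100010110101110011101010100110

Place data bits at non-power-of-two positions: b3=0, b5=0, b6=1, b7=0, b9=1, b10=0, b11=1, b12=0, b13=1, b14=1, b15=1, b17=0, b18=1, b19=1, b20=1, b21=0, b22=1, b23=0, b24=1, b25=0, b26=1, b27=0, b28=0, b29=1, b30=1, b31=0.
p1 = XOR of data positions {3,5,7,9,11,13,15,17,19,21,23,25,27,29,31} = 0⊕0⊕0⊕1⊕1⊕1⊕1⊕0⊕1⊕0⊕0⊕0⊕0⊕1⊕0 = 0
p2 = XOR of data positions {3,6,7,10,11,14,15,18,19,22,23,26,27,30,31} = 0⊕1⊕0⊕0⊕1⊕1⊕1⊕1⊕1⊕1⊕0⊕1⊕0⊕1⊕0 = 1
p4 = XOR of data positions {5,6,7,12,13,14,15,20,21,22,23,28,29,30,31} = 0⊕1⊕0⊕0⊕1⊕1⊕1⊕1⊕0⊕1⊕0⊕0⊕1⊕1⊕0 = 0
p8 = XOR of data positions {9,10,11,12,13,14,15,24,25,26,27,28,29,30,31} = 1⊕0⊕1⊕0⊕1⊕1⊕1⊕1⊕0⊕1⊕0⊕0⊕1⊕1⊕0 = 1
p16 = XOR of data positions {17,18,19,20,21,22,23,24,25,26,27,28,29,30,31} = 0⊕1⊕1⊕1⊕0⊕1⊕0⊕1⊕0⊕1⊕0⊕0⊕1⊕1⊕0 = 0
Codeword b1..b31 = 0100010110101110011101010100110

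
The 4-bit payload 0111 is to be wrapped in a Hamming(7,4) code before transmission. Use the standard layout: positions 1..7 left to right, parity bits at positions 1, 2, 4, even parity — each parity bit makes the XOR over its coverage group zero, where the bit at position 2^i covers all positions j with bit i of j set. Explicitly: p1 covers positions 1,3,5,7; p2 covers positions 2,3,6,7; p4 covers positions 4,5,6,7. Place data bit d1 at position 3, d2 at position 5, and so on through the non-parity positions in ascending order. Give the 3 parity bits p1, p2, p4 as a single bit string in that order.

Place data bits at non-power-of-two positions: b3=0, b5=1, b6=1, b7=1.
p1 = XOR of data positions {3,5,7} = 0⊕1⊕1 = 0
p2 = XOR of data positions {3,6,7} = 0⊕1⊕1 = 0
p4 = XOR of data positions {5,6,7} = 1⊕1⊕1 = 1
Parity bits p1,p2,p4 = 001

001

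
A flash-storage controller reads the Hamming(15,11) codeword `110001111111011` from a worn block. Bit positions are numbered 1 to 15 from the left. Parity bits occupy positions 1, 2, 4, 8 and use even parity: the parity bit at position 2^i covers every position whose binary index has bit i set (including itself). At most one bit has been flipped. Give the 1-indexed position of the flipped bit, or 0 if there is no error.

s1: b1⊕b3⊕b5⊕b7⊕b9⊕b11⊕b13⊕b15 = 1⊕0⊕0⊕1⊕1⊕1⊕0⊕1 = 1
s2: b2⊕b3⊕b6⊕b7⊕b10⊕b11⊕b14⊕b15 = 1⊕0⊕1⊕1⊕1⊕1⊕1⊕1 = 1
s4: b4⊕b5⊕b6⊕b7⊕b12⊕b13⊕b14⊕b15 = 0⊕0⊕1⊕1⊕1⊕0⊕1⊕1 = 1
s8: b8⊕b9⊕b10⊕b11⊕b12⊕b13⊕b14⊕b15 = 1⊕1⊕1⊕1⊕1⊕0⊕1⊕1 = 1
Syndrome (s8...s1) = 1111 → position 15.

15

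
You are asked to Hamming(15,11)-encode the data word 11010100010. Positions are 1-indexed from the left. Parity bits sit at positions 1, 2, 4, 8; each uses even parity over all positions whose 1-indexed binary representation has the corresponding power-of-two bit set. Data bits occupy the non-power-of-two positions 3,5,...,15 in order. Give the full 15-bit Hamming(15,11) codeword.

Place data bits at non-power-of-two positions: b3=1, b5=1, b6=0, b7=1, b9=0, b10=1, b11=0, b12=0, b13=0, b14=1, b15=0.
p1 = XOR of data positions {3,5,7,9,11,13,15} = 1⊕1⊕1⊕0⊕0⊕0⊕0 = 1
p2 = XOR of data positions {3,6,7,10,11,14,15} = 1⊕0⊕1⊕1⊕0⊕1⊕0 = 0
p4 = XOR of data positions {5,6,7,12,13,14,15} = 1⊕0⊕1⊕0⊕0⊕1⊕0 = 1
p8 = XOR of data positions {9,10,11,12,13,14,15} = 0⊕1⊕0⊕0⊕0⊕1⊕0 = 0
Codeword b1..b15 = 101110100100010

101110100100010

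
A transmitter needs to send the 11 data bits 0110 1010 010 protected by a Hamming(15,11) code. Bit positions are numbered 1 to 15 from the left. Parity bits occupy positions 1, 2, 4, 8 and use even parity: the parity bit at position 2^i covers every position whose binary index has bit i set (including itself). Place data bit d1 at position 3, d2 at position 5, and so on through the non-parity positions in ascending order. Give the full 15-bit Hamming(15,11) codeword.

110111011010010

Place data bits at non-power-of-two positions: b3=0, b5=1, b6=1, b7=0, b9=1, b10=0, b11=1, b12=0, b13=0, b14=1, b15=0.
p1 = XOR of data positions {3,5,7,9,11,13,15} = 0⊕1⊕0⊕1⊕1⊕0⊕0 = 1
p2 = XOR of data positions {3,6,7,10,11,14,15} = 0⊕1⊕0⊕0⊕1⊕1⊕0 = 1
p4 = XOR of data positions {5,6,7,12,13,14,15} = 1⊕1⊕0⊕0⊕0⊕1⊕0 = 1
p8 = XOR of data positions {9,10,11,12,13,14,15} = 1⊕0⊕1⊕0⊕0⊕1⊕0 = 1
Codeword b1..b15 = 110111011010010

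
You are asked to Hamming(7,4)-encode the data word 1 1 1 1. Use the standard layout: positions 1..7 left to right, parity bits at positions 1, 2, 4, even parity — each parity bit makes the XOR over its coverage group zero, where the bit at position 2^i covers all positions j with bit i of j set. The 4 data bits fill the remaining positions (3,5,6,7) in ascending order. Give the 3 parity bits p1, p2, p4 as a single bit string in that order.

Place data bits at non-power-of-two positions: b3=1, b5=1, b6=1, b7=1.
p1 = XOR of data positions {3,5,7} = 1⊕1⊕1 = 1
p2 = XOR of data positions {3,6,7} = 1⊕1⊕1 = 1
p4 = XOR of data positions {5,6,7} = 1⊕1⊕1 = 1
Parity bits p1,p2,p4 = 111

111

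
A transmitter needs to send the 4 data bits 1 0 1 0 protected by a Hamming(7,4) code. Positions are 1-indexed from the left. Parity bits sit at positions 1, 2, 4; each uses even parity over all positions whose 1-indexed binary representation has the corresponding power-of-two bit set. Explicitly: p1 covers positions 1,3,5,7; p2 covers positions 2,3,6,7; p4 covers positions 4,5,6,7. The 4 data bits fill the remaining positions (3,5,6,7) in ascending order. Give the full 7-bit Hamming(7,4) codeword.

1011010

Place data bits at non-power-of-two positions: b3=1, b5=0, b6=1, b7=0.
p1 = XOR of data positions {3,5,7} = 1⊕0⊕0 = 1
p2 = XOR of data positions {3,6,7} = 1⊕1⊕0 = 0
p4 = XOR of data positions {5,6,7} = 0⊕1⊕0 = 1
Codeword b1..b7 = 1011010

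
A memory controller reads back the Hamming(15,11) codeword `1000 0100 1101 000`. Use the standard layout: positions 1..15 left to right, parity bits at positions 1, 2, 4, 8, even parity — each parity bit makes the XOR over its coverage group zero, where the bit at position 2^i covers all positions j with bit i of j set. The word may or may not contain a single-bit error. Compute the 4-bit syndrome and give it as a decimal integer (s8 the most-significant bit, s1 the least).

8

s1: b1⊕b3⊕b5⊕b7⊕b9⊕b11⊕b13⊕b15 = 1⊕0⊕0⊕0⊕1⊕0⊕0⊕0 = 0
s2: b2⊕b3⊕b6⊕b7⊕b10⊕b11⊕b14⊕b15 = 0⊕0⊕1⊕0⊕1⊕0⊕0⊕0 = 0
s4: b4⊕b5⊕b6⊕b7⊕b12⊕b13⊕b14⊕b15 = 0⊕0⊕1⊕0⊕1⊕0⊕0⊕0 = 0
s8: b8⊕b9⊕b10⊕b11⊕b12⊕b13⊕b14⊕b15 = 0⊕1⊕1⊕0⊕1⊕0⊕0⊕0 = 1
Syndrome (s8...s1) = 1000 → position 8.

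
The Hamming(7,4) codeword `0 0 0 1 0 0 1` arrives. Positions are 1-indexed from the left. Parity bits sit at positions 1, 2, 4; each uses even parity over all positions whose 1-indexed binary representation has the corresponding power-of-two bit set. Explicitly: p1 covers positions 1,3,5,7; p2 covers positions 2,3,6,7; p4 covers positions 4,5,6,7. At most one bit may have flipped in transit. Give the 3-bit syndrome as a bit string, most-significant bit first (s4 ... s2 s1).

011

s1: b1⊕b3⊕b5⊕b7 = 0⊕0⊕0⊕1 = 1
s2: b2⊕b3⊕b6⊕b7 = 0⊕0⊕0⊕1 = 1
s4: b4⊕b5⊕b6⊕b7 = 1⊕0⊕0⊕1 = 0
Syndrome (s4...s1) = 011 → position 3.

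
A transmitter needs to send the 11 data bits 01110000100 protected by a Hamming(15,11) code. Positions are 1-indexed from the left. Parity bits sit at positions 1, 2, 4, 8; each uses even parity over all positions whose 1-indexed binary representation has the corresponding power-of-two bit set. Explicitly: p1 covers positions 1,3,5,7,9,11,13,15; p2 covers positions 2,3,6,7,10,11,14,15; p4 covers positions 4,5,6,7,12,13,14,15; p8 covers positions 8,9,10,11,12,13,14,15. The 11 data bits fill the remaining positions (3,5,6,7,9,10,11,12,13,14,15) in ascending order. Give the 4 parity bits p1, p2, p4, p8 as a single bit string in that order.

Place data bits at non-power-of-two positions: b3=0, b5=1, b6=1, b7=1, b9=0, b10=0, b11=0, b12=0, b13=1, b14=0, b15=0.
p1 = XOR of data positions {3,5,7,9,11,13,15} = 0⊕1⊕1⊕0⊕0⊕1⊕0 = 1
p2 = XOR of data positions {3,6,7,10,11,14,15} = 0⊕1⊕1⊕0⊕0⊕0⊕0 = 0
p4 = XOR of data positions {5,6,7,12,13,14,15} = 1⊕1⊕1⊕0⊕1⊕0⊕0 = 0
p8 = XOR of data positions {9,10,11,12,13,14,15} = 0⊕0⊕0⊕0⊕1⊕0⊕0 = 1
Parity bits p1,p2,p4,p8 = 1001

1001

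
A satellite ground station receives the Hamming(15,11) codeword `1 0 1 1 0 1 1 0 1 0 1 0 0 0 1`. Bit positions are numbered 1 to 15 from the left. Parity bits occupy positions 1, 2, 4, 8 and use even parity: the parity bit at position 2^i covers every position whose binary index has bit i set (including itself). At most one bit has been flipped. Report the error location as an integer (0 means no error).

s1: b1⊕b3⊕b5⊕b7⊕b9⊕b11⊕b13⊕b15 = 1⊕1⊕0⊕1⊕1⊕1⊕0⊕1 = 0
s2: b2⊕b3⊕b6⊕b7⊕b10⊕b11⊕b14⊕b15 = 0⊕1⊕1⊕1⊕0⊕1⊕0⊕1 = 1
s4: b4⊕b5⊕b6⊕b7⊕b12⊕b13⊕b14⊕b15 = 1⊕0⊕1⊕1⊕0⊕0⊕0⊕1 = 0
s8: b8⊕b9⊕b10⊕b11⊕b12⊕b13⊕b14⊕b15 = 0⊕1⊕0⊕1⊕0⊕0⊕0⊕1 = 1
Syndrome (s8...s1) = 1010 → position 10.

10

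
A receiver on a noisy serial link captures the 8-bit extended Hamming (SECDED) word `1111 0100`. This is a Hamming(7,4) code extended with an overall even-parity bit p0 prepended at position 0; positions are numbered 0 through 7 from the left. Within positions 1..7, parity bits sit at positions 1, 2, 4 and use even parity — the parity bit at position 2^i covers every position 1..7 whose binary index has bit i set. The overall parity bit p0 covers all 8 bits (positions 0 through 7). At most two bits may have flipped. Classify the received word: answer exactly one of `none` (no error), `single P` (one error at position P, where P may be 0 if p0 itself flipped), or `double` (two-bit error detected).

s1: b1⊕b3⊕b5⊕b7 = 1⊕1⊕1⊕0 = 1
s2: b2⊕b3⊕b6⊕b7 = 1⊕1⊕0⊕0 = 0
s4: b4⊕b5⊕b6⊕b7 = 0⊕1⊕0⊕0 = 1
Syndrome (s4...s1) = 101 → position 5.
Overall parity (XOR of all 8 bits, including p0): 1⊕1⊕1⊕1⊕0⊕1⊕0⊕0 = 1
Overall=1, syndrome position=5 → single-bit error at position 5.

single 5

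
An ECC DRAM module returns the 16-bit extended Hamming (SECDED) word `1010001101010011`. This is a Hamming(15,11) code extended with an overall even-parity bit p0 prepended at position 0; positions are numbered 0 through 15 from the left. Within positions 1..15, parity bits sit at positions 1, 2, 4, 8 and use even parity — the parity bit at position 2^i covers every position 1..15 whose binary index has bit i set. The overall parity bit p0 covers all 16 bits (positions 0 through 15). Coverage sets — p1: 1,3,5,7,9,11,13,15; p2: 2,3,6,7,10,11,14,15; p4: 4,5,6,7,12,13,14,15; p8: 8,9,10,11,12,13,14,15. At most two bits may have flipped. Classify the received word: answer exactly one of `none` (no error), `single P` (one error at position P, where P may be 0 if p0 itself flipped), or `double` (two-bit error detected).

s1: b1⊕b3⊕b5⊕b7⊕b9⊕b11⊕b13⊕b15 = 0⊕0⊕0⊕1⊕1⊕1⊕0⊕1 = 0
s2: b2⊕b3⊕b6⊕b7⊕b10⊕b11⊕b14⊕b15 = 1⊕0⊕1⊕1⊕0⊕1⊕1⊕1 = 0
s4: b4⊕b5⊕b6⊕b7⊕b12⊕b13⊕b14⊕b15 = 0⊕0⊕1⊕1⊕0⊕0⊕1⊕1 = 0
s8: b8⊕b9⊕b10⊕b11⊕b12⊕b13⊕b14⊕b15 = 0⊕1⊕0⊕1⊕0⊕0⊕1⊕1 = 0
Syndrome (s8...s1) = 0000 → position 0 (no error).
Overall parity (XOR of all 16 bits, including p0): 1⊕0⊕1⊕0⊕0⊕0⊕1⊕1⊕0⊕1⊕0⊕1⊕0⊕0⊕1⊕1 = 0
Overall=0, syndrome position=0 → no error.

none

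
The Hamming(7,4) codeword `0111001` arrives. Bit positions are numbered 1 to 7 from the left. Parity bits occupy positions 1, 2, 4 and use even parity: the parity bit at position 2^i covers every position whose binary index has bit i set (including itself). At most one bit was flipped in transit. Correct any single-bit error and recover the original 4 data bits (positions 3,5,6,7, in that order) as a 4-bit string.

1001

s1: b1⊕b3⊕b5⊕b7 = 0⊕1⊕0⊕1 = 0
s2: b2⊕b3⊕b6⊕b7 = 1⊕1⊕0⊕1 = 1
s4: b4⊕b5⊕b6⊕b7 = 1⊕0⊕0⊕1 = 0
Syndrome (s4...s1) = 010 → position 2.
Flip bit 2: corrected codeword = 0011001
Data bits at positions 3,5,6,7: 1001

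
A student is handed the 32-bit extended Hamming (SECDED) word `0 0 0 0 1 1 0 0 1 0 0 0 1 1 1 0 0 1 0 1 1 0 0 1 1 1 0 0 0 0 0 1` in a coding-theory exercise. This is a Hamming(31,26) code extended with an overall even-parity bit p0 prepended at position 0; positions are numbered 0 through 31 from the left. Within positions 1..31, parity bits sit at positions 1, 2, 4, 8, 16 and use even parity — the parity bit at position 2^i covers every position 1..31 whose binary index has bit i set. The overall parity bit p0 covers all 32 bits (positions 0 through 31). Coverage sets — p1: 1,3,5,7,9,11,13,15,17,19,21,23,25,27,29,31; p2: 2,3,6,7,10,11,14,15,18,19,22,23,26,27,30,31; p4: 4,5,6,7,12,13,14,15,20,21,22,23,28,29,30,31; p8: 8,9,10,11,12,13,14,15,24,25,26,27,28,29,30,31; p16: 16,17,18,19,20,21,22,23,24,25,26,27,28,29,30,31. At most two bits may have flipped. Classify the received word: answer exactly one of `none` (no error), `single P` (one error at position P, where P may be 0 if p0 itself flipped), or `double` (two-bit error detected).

single 25

s1: b1⊕b3⊕b5⊕b7⊕b9⊕b11⊕b13⊕b15⊕b17⊕b19⊕b21⊕b23⊕b25⊕b27⊕b29⊕b31 = 0⊕0⊕1⊕0⊕0⊕0⊕1⊕0⊕1⊕1⊕0⊕1⊕1⊕0⊕0⊕1 = 1
s2: b2⊕b3⊕b6⊕b7⊕b10⊕b11⊕b14⊕b15⊕b18⊕b19⊕b22⊕b23⊕b26⊕b27⊕b30⊕b31 = 0⊕0⊕0⊕0⊕0⊕0⊕1⊕0⊕0⊕1⊕0⊕1⊕0⊕0⊕0⊕1 = 0
s4: b4⊕b5⊕b6⊕b7⊕b12⊕b13⊕b14⊕b15⊕b20⊕b21⊕b22⊕b23⊕b28⊕b29⊕b30⊕b31 = 1⊕1⊕0⊕0⊕1⊕1⊕1⊕0⊕1⊕0⊕0⊕1⊕0⊕0⊕0⊕1 = 0
s8: b8⊕b9⊕b10⊕b11⊕b12⊕b13⊕b14⊕b15⊕b24⊕b25⊕b26⊕b27⊕b28⊕b29⊕b30⊕b31 = 1⊕0⊕0⊕0⊕1⊕1⊕1⊕0⊕1⊕1⊕0⊕0⊕0⊕0⊕0⊕1 = 1
s16: b16⊕b17⊕b18⊕b19⊕b20⊕b21⊕b22⊕b23⊕b24⊕b25⊕b26⊕b27⊕b28⊕b29⊕b30⊕b31 = 0⊕1⊕0⊕1⊕1⊕0⊕0⊕1⊕1⊕1⊕0⊕0⊕0⊕0⊕0⊕1 = 1
Syndrome (s16...s1) = 11001 → position 25.
Overall parity (XOR of all 32 bits, including p0): 0⊕0⊕0⊕0⊕1⊕1⊕0⊕0⊕1⊕0⊕0⊕0⊕1⊕1⊕1⊕0⊕0⊕1⊕0⊕1⊕1⊕0⊕0⊕1⊕1⊕1⊕0⊕0⊕0⊕0⊕0⊕1 = 1
Overall=1, syndrome position=25 → single-bit error at position 25.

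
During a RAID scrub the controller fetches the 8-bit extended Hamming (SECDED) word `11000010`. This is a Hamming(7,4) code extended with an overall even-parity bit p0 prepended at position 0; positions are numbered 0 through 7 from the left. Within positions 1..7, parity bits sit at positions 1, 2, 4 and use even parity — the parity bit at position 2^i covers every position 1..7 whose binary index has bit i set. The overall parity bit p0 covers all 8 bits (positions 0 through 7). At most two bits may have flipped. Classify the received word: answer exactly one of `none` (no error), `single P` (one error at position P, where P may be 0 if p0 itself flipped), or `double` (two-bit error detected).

single 7

s1: b1⊕b3⊕b5⊕b7 = 1⊕0⊕0⊕0 = 1
s2: b2⊕b3⊕b6⊕b7 = 0⊕0⊕1⊕0 = 1
s4: b4⊕b5⊕b6⊕b7 = 0⊕0⊕1⊕0 = 1
Syndrome (s4...s1) = 111 → position 7.
Overall parity (XOR of all 8 bits, including p0): 1⊕1⊕0⊕0⊕0⊕0⊕1⊕0 = 1
Overall=1, syndrome position=7 → single-bit error at position 7.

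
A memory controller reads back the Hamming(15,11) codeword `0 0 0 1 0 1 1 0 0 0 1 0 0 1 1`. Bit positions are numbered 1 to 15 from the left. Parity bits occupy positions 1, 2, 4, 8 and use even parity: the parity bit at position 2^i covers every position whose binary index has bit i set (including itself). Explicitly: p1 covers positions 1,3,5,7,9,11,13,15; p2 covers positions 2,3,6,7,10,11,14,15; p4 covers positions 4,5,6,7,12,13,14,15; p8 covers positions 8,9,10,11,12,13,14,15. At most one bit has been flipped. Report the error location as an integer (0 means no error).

15

s1: b1⊕b3⊕b5⊕b7⊕b9⊕b11⊕b13⊕b15 = 0⊕0⊕0⊕1⊕0⊕1⊕0⊕1 = 1
s2: b2⊕b3⊕b6⊕b7⊕b10⊕b11⊕b14⊕b15 = 0⊕0⊕1⊕1⊕0⊕1⊕1⊕1 = 1
s4: b4⊕b5⊕b6⊕b7⊕b12⊕b13⊕b14⊕b15 = 1⊕0⊕1⊕1⊕0⊕0⊕1⊕1 = 1
s8: b8⊕b9⊕b10⊕b11⊕b12⊕b13⊕b14⊕b15 = 0⊕0⊕0⊕1⊕0⊕0⊕1⊕1 = 1
Syndrome (s8...s1) = 1111 → position 15.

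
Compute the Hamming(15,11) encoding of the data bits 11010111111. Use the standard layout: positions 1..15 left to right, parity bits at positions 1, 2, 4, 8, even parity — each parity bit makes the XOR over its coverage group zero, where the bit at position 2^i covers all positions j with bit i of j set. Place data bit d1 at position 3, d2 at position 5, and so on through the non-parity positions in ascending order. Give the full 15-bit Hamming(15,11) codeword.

001010100111111

Place data bits at non-power-of-two positions: b3=1, b5=1, b6=0, b7=1, b9=0, b10=1, b11=1, b12=1, b13=1, b14=1, b15=1.
p1 = XOR of data positions {3,5,7,9,11,13,15} = 1⊕1⊕1⊕0⊕1⊕1⊕1 = 0
p2 = XOR of data positions {3,6,7,10,11,14,15} = 1⊕0⊕1⊕1⊕1⊕1⊕1 = 0
p4 = XOR of data positions {5,6,7,12,13,14,15} = 1⊕0⊕1⊕1⊕1⊕1⊕1 = 0
p8 = XOR of data positions {9,10,11,12,13,14,15} = 0⊕1⊕1⊕1⊕1⊕1⊕1 = 0
Codeword b1..b15 = 001010100111111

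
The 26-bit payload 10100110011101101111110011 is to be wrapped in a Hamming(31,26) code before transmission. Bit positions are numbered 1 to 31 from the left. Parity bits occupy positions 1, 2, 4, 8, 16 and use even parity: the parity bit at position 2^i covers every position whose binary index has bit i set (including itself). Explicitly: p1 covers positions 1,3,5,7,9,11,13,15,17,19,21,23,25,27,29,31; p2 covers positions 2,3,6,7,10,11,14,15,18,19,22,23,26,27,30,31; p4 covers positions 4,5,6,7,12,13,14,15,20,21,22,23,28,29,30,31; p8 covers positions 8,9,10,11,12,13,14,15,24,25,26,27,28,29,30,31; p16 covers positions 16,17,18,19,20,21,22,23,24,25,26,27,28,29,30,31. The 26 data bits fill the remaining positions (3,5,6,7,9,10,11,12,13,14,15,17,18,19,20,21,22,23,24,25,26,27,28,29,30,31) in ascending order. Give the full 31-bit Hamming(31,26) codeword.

1110010001100111101101111110011

Place data bits at non-power-of-two positions: b3=1, b5=0, b6=1, b7=0, b9=0, b10=1, b11=1, b12=0, b13=0, b14=1, b15=1, b17=1, b18=0, b19=1, b20=1, b21=0, b22=1, b23=1, b24=1, b25=1, b26=1, b27=1, b28=0, b29=0, b30=1, b31=1.
p1 = XOR of data positions {3,5,7,9,11,13,15,17,19,21,23,25,27,29,31} = 1⊕0⊕0⊕0⊕1⊕0⊕1⊕1⊕1⊕0⊕1⊕1⊕1⊕0⊕1 = 1
p2 = XOR of data positions {3,6,7,10,11,14,15,18,19,22,23,26,27,30,31} = 1⊕1⊕0⊕1⊕1⊕1⊕1⊕0⊕1⊕1⊕1⊕1⊕1⊕1⊕1 = 1
p4 = XOR of data positions {5,6,7,12,13,14,15,20,21,22,23,28,29,30,31} = 0⊕1⊕0⊕0⊕0⊕1⊕1⊕1⊕0⊕1⊕1⊕0⊕0⊕1⊕1 = 0
p8 = XOR of data positions {9,10,11,12,13,14,15,24,25,26,27,28,29,30,31} = 0⊕1⊕1⊕0⊕0⊕1⊕1⊕1⊕1⊕1⊕1⊕0⊕0⊕1⊕1 = 0
p16 = XOR of data positions {17,18,19,20,21,22,23,24,25,26,27,28,29,30,31} = 1⊕0⊕1⊕1⊕0⊕1⊕1⊕1⊕1⊕1⊕1⊕0⊕0⊕1⊕1 = 1
Codeword b1..b31 = 1110010001100111101101111110011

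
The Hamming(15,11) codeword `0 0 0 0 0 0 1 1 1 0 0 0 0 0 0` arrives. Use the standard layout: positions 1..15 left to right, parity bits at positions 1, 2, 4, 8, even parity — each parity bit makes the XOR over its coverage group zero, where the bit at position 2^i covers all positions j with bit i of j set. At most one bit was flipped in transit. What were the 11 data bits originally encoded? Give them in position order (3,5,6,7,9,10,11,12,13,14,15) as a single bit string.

00111000000

s1: b1⊕b3⊕b5⊕b7⊕b9⊕b11⊕b13⊕b15 = 0⊕0⊕0⊕1⊕1⊕0⊕0⊕0 = 0
s2: b2⊕b3⊕b6⊕b7⊕b10⊕b11⊕b14⊕b15 = 0⊕0⊕0⊕1⊕0⊕0⊕0⊕0 = 1
s4: b4⊕b5⊕b6⊕b7⊕b12⊕b13⊕b14⊕b15 = 0⊕0⊕0⊕1⊕0⊕0⊕0⊕0 = 1
s8: b8⊕b9⊕b10⊕b11⊕b12⊕b13⊕b14⊕b15 = 1⊕1⊕0⊕0⊕0⊕0⊕0⊕0 = 0
Syndrome (s8...s1) = 0110 → position 6.
Flip bit 6: corrected codeword = 000001111000000
Data bits at positions 3,5,6,7,9,10,11,12,13,14,15: 00111000000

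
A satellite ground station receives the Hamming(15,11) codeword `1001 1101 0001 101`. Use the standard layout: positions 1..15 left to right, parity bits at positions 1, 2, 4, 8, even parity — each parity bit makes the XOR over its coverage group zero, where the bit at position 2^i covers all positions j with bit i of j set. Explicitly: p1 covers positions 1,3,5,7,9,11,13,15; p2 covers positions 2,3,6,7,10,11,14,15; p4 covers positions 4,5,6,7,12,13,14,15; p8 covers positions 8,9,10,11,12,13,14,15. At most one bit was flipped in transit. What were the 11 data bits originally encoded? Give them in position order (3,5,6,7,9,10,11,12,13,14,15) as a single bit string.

01100001101

s1: b1⊕b3⊕b5⊕b7⊕b9⊕b11⊕b13⊕b15 = 1⊕0⊕1⊕0⊕0⊕0⊕1⊕1 = 0
s2: b2⊕b3⊕b6⊕b7⊕b10⊕b11⊕b14⊕b15 = 0⊕0⊕1⊕0⊕0⊕0⊕0⊕1 = 0
s4: b4⊕b5⊕b6⊕b7⊕b12⊕b13⊕b14⊕b15 = 1⊕1⊕1⊕0⊕1⊕1⊕0⊕1 = 0
s8: b8⊕b9⊕b10⊕b11⊕b12⊕b13⊕b14⊕b15 = 1⊕0⊕0⊕0⊕1⊕1⊕0⊕1 = 0
Syndrome (s8...s1) = 0000 → position 0 (no error).
No correction needed.
Data bits at positions 3,5,6,7,9,10,11,12,13,14,15: 01100001101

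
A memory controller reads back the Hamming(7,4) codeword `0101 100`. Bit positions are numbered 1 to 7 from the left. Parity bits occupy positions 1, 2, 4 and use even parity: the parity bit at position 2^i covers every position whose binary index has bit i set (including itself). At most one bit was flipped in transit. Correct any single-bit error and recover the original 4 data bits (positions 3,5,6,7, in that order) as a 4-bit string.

1100

s1: b1⊕b3⊕b5⊕b7 = 0⊕0⊕1⊕0 = 1
s2: b2⊕b3⊕b6⊕b7 = 1⊕0⊕0⊕0 = 1
s4: b4⊕b5⊕b6⊕b7 = 1⊕1⊕0⊕0 = 0
Syndrome (s4...s1) = 011 → position 3.
Flip bit 3: corrected codeword = 0111100
Data bits at positions 3,5,6,7: 1100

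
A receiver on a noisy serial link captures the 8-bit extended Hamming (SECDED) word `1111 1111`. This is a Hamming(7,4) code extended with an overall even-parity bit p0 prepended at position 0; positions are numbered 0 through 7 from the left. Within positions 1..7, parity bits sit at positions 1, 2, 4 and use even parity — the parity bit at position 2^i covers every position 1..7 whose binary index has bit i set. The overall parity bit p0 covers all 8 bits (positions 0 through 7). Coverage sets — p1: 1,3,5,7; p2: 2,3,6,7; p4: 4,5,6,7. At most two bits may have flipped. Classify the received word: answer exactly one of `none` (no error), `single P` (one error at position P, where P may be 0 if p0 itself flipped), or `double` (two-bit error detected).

s1: b1⊕b3⊕b5⊕b7 = 1⊕1⊕1⊕1 = 0
s2: b2⊕b3⊕b6⊕b7 = 1⊕1⊕1⊕1 = 0
s4: b4⊕b5⊕b6⊕b7 = 1⊕1⊕1⊕1 = 0
Syndrome (s4...s1) = 000 → position 0 (no error).
Overall parity (XOR of all 8 bits, including p0): 1⊕1⊕1⊕1⊕1⊕1⊕1⊕1 = 0
Overall=0, syndrome position=0 → no error.

none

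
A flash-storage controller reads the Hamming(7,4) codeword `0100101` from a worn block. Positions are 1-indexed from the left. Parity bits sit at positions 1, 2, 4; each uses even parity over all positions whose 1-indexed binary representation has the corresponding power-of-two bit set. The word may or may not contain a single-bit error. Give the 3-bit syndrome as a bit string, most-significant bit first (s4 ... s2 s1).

000

s1: b1⊕b3⊕b5⊕b7 = 0⊕0⊕1⊕1 = 0
s2: b2⊕b3⊕b6⊕b7 = 1⊕0⊕0⊕1 = 0
s4: b4⊕b5⊕b6⊕b7 = 0⊕1⊕0⊕1 = 0
Syndrome (s4...s1) = 000 → position 0 (no error).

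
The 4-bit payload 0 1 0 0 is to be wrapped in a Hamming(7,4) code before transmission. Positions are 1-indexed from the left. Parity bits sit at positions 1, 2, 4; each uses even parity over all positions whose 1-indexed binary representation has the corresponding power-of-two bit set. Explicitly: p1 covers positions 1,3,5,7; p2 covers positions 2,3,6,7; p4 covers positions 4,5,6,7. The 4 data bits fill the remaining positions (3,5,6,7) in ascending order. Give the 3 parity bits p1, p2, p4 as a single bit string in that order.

101

Place data bits at non-power-of-two positions: b3=0, b5=1, b6=0, b7=0.
p1 = XOR of data positions {3,5,7} = 0⊕1⊕0 = 1
p2 = XOR of data positions {3,6,7} = 0⊕0⊕0 = 0
p4 = XOR of data positions {5,6,7} = 1⊕0⊕0 = 1
Parity bits p1,p2,p4 = 101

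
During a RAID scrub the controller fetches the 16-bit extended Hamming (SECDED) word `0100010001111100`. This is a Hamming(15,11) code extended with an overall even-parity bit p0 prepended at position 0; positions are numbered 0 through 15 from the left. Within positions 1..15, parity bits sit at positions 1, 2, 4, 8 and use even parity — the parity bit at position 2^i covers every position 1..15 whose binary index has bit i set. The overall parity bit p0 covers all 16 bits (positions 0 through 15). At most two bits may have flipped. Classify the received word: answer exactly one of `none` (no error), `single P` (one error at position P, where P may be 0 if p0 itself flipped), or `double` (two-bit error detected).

single 13

s1: b1⊕b3⊕b5⊕b7⊕b9⊕b11⊕b13⊕b15 = 1⊕0⊕1⊕0⊕1⊕1⊕1⊕0 = 1
s2: b2⊕b3⊕b6⊕b7⊕b10⊕b11⊕b14⊕b15 = 0⊕0⊕0⊕0⊕1⊕1⊕0⊕0 = 0
s4: b4⊕b5⊕b6⊕b7⊕b12⊕b13⊕b14⊕b15 = 0⊕1⊕0⊕0⊕1⊕1⊕0⊕0 = 1
s8: b8⊕b9⊕b10⊕b11⊕b12⊕b13⊕b14⊕b15 = 0⊕1⊕1⊕1⊕1⊕1⊕0⊕0 = 1
Syndrome (s8...s1) = 1101 → position 13.
Overall parity (XOR of all 16 bits, including p0): 0⊕1⊕0⊕0⊕0⊕1⊕0⊕0⊕0⊕1⊕1⊕1⊕1⊕1⊕0⊕0 = 1
Overall=1, syndrome position=13 → single-bit error at position 13.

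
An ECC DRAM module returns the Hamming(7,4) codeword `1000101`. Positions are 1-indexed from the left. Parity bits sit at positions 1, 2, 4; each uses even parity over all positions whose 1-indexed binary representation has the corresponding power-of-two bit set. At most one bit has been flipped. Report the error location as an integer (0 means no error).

3

s1: b1⊕b3⊕b5⊕b7 = 1⊕0⊕1⊕1 = 1
s2: b2⊕b3⊕b6⊕b7 = 0⊕0⊕0⊕1 = 1
s4: b4⊕b5⊕b6⊕b7 = 0⊕1⊕0⊕1 = 0
Syndrome (s4...s1) = 011 → position 3.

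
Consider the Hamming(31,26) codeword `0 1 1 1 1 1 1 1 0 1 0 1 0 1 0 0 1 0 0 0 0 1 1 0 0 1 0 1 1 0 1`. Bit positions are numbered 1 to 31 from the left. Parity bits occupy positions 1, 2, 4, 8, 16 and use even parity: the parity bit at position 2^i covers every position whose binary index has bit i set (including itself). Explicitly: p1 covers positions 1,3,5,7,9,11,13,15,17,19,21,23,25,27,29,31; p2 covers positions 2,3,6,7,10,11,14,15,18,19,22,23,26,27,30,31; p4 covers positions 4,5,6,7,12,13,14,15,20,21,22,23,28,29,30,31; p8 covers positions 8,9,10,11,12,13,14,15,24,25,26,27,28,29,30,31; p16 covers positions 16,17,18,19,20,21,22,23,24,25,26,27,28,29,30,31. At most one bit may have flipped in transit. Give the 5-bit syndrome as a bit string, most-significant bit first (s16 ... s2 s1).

10101

s1: b1⊕b3⊕b5⊕b7⊕b9⊕b11⊕b13⊕b15⊕b17⊕b19⊕b21⊕b23⊕b25⊕b27⊕b29⊕b31 = 0⊕1⊕1⊕1⊕0⊕0⊕0⊕0⊕1⊕0⊕0⊕1⊕0⊕0⊕1⊕1 = 1
s2: b2⊕b3⊕b6⊕b7⊕b10⊕b11⊕b14⊕b15⊕b18⊕b19⊕b22⊕b23⊕b26⊕b27⊕b30⊕b31 = 1⊕1⊕1⊕1⊕1⊕0⊕1⊕0⊕0⊕0⊕1⊕1⊕1⊕0⊕0⊕1 = 0
s4: b4⊕b5⊕b6⊕b7⊕b12⊕b13⊕b14⊕b15⊕b20⊕b21⊕b22⊕b23⊕b28⊕b29⊕b30⊕b31 = 1⊕1⊕1⊕1⊕1⊕0⊕1⊕0⊕0⊕0⊕1⊕1⊕1⊕1⊕0⊕1 = 1
s8: b8⊕b9⊕b10⊕b11⊕b12⊕b13⊕b14⊕b15⊕b24⊕b25⊕b26⊕b27⊕b28⊕b29⊕b30⊕b31 = 1⊕0⊕1⊕0⊕1⊕0⊕1⊕0⊕0⊕0⊕1⊕0⊕1⊕1⊕0⊕1 = 0
s16: b16⊕b17⊕b18⊕b19⊕b20⊕b21⊕b22⊕b23⊕b24⊕b25⊕b26⊕b27⊕b28⊕b29⊕b30⊕b31 = 0⊕1⊕0⊕0⊕0⊕0⊕1⊕1⊕0⊕0⊕1⊕0⊕1⊕1⊕0⊕1 = 1
Syndrome (s16...s1) = 10101 → position 21.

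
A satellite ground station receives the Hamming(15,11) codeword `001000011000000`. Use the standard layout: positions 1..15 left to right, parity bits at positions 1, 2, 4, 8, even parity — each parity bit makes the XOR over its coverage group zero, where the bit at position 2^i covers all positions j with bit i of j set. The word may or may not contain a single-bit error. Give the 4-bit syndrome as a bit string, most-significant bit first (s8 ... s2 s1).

s1: b1⊕b3⊕b5⊕b7⊕b9⊕b11⊕b13⊕b15 = 0⊕1⊕0⊕0⊕1⊕0⊕0⊕0 = 0
s2: b2⊕b3⊕b6⊕b7⊕b10⊕b11⊕b14⊕b15 = 0⊕1⊕0⊕0⊕0⊕0⊕0⊕0 = 1
s4: b4⊕b5⊕b6⊕b7⊕b12⊕b13⊕b14⊕b15 = 0⊕0⊕0⊕0⊕0⊕0⊕0⊕0 = 0
s8: b8⊕b9⊕b10⊕b11⊕b12⊕b13⊕b14⊕b15 = 1⊕1⊕0⊕0⊕0⊕0⊕0⊕0 = 0
Syndrome (s8...s1) = 0010 → position 2.

0010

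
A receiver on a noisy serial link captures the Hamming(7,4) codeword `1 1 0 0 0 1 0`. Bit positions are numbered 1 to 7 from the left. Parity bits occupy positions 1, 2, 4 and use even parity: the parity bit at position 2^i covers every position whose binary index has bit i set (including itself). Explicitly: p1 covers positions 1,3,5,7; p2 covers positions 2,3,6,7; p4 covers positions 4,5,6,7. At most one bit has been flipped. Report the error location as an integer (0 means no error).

s1: b1⊕b3⊕b5⊕b7 = 1⊕0⊕0⊕0 = 1
s2: b2⊕b3⊕b6⊕b7 = 1⊕0⊕1⊕0 = 0
s4: b4⊕b5⊕b6⊕b7 = 0⊕0⊕1⊕0 = 1
Syndrome (s4...s1) = 101 → position 5.

5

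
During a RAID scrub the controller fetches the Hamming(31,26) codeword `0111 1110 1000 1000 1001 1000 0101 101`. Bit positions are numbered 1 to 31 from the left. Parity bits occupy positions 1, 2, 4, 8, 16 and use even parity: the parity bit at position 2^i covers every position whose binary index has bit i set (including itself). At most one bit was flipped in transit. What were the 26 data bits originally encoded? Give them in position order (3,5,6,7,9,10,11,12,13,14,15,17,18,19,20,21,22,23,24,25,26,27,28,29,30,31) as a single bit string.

s1: b1⊕b3⊕b5⊕b7⊕b9⊕b11⊕b13⊕b15⊕b17⊕b19⊕b21⊕b23⊕b25⊕b27⊕b29⊕b31 = 0⊕1⊕1⊕1⊕1⊕0⊕1⊕0⊕1⊕0⊕1⊕0⊕0⊕0⊕1⊕1 = 1
s2: b2⊕b3⊕b6⊕b7⊕b10⊕b11⊕b14⊕b15⊕b18⊕b19⊕b22⊕b23⊕b26⊕b27⊕b30⊕b31 = 1⊕1⊕1⊕1⊕0⊕0⊕0⊕0⊕0⊕0⊕0⊕0⊕1⊕0⊕0⊕1 = 0
s4: b4⊕b5⊕b6⊕b7⊕b12⊕b13⊕b14⊕b15⊕b20⊕b21⊕b22⊕b23⊕b28⊕b29⊕b30⊕b31 = 1⊕1⊕1⊕1⊕0⊕1⊕0⊕0⊕1⊕1⊕0⊕0⊕1⊕1⊕0⊕1 = 0
s8: b8⊕b9⊕b10⊕b11⊕b12⊕b13⊕b14⊕b15⊕b24⊕b25⊕b26⊕b27⊕b28⊕b29⊕b30⊕b31 = 0⊕1⊕0⊕0⊕0⊕1⊕0⊕0⊕0⊕0⊕1⊕0⊕1⊕1⊕0⊕1 = 0
s16: b16⊕b17⊕b18⊕b19⊕b20⊕b21⊕b22⊕b23⊕b24⊕b25⊕b26⊕b27⊕b28⊕b29⊕b30⊕b31 = 0⊕1⊕0⊕0⊕1⊕1⊕0⊕0⊕0⊕0⊕1⊕0⊕1⊕1⊕0⊕1 = 1
Syndrome (s16...s1) = 10001 → position 17.
Flip bit 17: corrected codeword = 0111111010001000000110000101101
Data bits at positions 3,5,6,7,9,10,11,12,13,14,15,17,18,19,20,21,22,23,24,25,26,27,28,29,30,31: 11111000100000110000101101

11111000100000110000101101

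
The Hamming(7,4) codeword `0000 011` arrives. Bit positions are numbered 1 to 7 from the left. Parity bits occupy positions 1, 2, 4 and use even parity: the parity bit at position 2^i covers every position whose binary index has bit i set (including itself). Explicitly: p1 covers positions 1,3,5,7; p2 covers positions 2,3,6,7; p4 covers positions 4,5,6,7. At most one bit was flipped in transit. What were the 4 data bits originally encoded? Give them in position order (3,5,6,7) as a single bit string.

0011

s1: b1⊕b3⊕b5⊕b7 = 0⊕0⊕0⊕1 = 1
s2: b2⊕b3⊕b6⊕b7 = 0⊕0⊕1⊕1 = 0
s4: b4⊕b5⊕b6⊕b7 = 0⊕0⊕1⊕1 = 0
Syndrome (s4...s1) = 001 → position 1.
Flip bit 1: corrected codeword = 1000011
Data bits at positions 3,5,6,7: 0011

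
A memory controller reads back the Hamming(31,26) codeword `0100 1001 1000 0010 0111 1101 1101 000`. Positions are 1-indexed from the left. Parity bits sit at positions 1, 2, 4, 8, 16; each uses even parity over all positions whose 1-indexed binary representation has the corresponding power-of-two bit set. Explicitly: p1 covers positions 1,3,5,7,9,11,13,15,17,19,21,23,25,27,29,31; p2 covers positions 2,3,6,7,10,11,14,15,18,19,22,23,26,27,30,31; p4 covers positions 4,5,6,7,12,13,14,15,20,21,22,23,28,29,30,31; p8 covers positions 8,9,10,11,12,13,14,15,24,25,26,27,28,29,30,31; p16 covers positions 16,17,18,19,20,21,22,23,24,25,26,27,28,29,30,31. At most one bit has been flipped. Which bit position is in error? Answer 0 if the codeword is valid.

s1: b1⊕b3⊕b5⊕b7⊕b9⊕b11⊕b13⊕b15⊕b17⊕b19⊕b21⊕b23⊕b25⊕b27⊕b29⊕b31 = 0⊕0⊕1⊕0⊕1⊕0⊕0⊕1⊕0⊕1⊕1⊕0⊕1⊕0⊕0⊕0 = 0
s2: b2⊕b3⊕b6⊕b7⊕b10⊕b11⊕b14⊕b15⊕b18⊕b19⊕b22⊕b23⊕b26⊕b27⊕b30⊕b31 = 1⊕0⊕0⊕0⊕0⊕0⊕0⊕1⊕1⊕1⊕1⊕0⊕1⊕0⊕0⊕0 = 0
s4: b4⊕b5⊕b6⊕b7⊕b12⊕b13⊕b14⊕b15⊕b20⊕b21⊕b22⊕b23⊕b28⊕b29⊕b30⊕b31 = 0⊕1⊕0⊕0⊕0⊕0⊕0⊕1⊕1⊕1⊕1⊕0⊕1⊕0⊕0⊕0 = 0
s8: b8⊕b9⊕b10⊕b11⊕b12⊕b13⊕b14⊕b15⊕b24⊕b25⊕b26⊕b27⊕b28⊕b29⊕b30⊕b31 = 1⊕1⊕0⊕0⊕0⊕0⊕0⊕1⊕1⊕1⊕1⊕0⊕1⊕0⊕0⊕0 = 1
s16: b16⊕b17⊕b18⊕b19⊕b20⊕b21⊕b22⊕b23⊕b24⊕b25⊕b26⊕b27⊕b28⊕b29⊕b30⊕b31 = 0⊕0⊕1⊕1⊕1⊕1⊕1⊕0⊕1⊕1⊕1⊕0⊕1⊕0⊕0⊕0 = 1
Syndrome (s16...s1) = 11000 → position 24.

24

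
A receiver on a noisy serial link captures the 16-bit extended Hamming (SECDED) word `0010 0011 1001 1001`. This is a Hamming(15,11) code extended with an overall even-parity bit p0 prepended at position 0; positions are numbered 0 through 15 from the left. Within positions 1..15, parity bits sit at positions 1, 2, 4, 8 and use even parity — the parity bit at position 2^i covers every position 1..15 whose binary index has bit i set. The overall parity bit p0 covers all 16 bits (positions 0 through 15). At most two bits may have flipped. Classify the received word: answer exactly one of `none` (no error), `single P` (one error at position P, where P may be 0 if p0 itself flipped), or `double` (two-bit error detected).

s1: b1⊕b3⊕b5⊕b7⊕b9⊕b11⊕b13⊕b15 = 0⊕0⊕0⊕1⊕0⊕1⊕0⊕1 = 1
s2: b2⊕b3⊕b6⊕b7⊕b10⊕b11⊕b14⊕b15 = 1⊕0⊕1⊕1⊕0⊕1⊕0⊕1 = 1
s4: b4⊕b5⊕b6⊕b7⊕b12⊕b13⊕b14⊕b15 = 0⊕0⊕1⊕1⊕1⊕0⊕0⊕1 = 0
s8: b8⊕b9⊕b10⊕b11⊕b12⊕b13⊕b14⊕b15 = 1⊕0⊕0⊕1⊕1⊕0⊕0⊕1 = 0
Syndrome (s8...s1) = 0011 → position 3.
Overall parity (XOR of all 16 bits, including p0): 0⊕0⊕1⊕0⊕0⊕0⊕1⊕1⊕1⊕0⊕0⊕1⊕1⊕0⊕0⊕1 = 1
Overall=1, syndrome position=3 → single-bit error at position 3.

single 3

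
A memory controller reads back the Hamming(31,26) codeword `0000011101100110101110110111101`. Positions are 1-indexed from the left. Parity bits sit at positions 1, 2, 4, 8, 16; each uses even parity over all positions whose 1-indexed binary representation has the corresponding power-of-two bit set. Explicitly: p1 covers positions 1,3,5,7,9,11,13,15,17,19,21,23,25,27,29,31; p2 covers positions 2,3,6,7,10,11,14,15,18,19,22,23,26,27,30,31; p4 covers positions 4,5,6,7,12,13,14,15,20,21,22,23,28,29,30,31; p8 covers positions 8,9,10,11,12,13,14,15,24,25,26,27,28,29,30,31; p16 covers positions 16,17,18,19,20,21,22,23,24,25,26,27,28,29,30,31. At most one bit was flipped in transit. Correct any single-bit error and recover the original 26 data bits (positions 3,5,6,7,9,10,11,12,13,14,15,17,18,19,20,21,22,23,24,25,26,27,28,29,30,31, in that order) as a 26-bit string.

s1: b1⊕b3⊕b5⊕b7⊕b9⊕b11⊕b13⊕b15⊕b17⊕b19⊕b21⊕b23⊕b25⊕b27⊕b29⊕b31 = 0⊕0⊕0⊕1⊕0⊕1⊕0⊕1⊕1⊕1⊕1⊕1⊕0⊕1⊕1⊕1 = 0
s2: b2⊕b3⊕b6⊕b7⊕b10⊕b11⊕b14⊕b15⊕b18⊕b19⊕b22⊕b23⊕b26⊕b27⊕b30⊕b31 = 0⊕0⊕1⊕1⊕1⊕1⊕1⊕1⊕0⊕1⊕0⊕1⊕1⊕1⊕0⊕1 = 1
s4: b4⊕b5⊕b6⊕b7⊕b12⊕b13⊕b14⊕b15⊕b20⊕b21⊕b22⊕b23⊕b28⊕b29⊕b30⊕b31 = 0⊕0⊕1⊕1⊕0⊕0⊕1⊕1⊕1⊕1⊕0⊕1⊕1⊕1⊕0⊕1 = 0
s8: b8⊕b9⊕b10⊕b11⊕b12⊕b13⊕b14⊕b15⊕b24⊕b25⊕b26⊕b27⊕b28⊕b29⊕b30⊕b31 = 1⊕0⊕1⊕1⊕0⊕0⊕1⊕1⊕1⊕0⊕1⊕1⊕1⊕1⊕0⊕1 = 1
s16: b16⊕b17⊕b18⊕b19⊕b20⊕b21⊕b22⊕b23⊕b24⊕b25⊕b26⊕b27⊕b28⊕b29⊕b30⊕b31 = 0⊕1⊕0⊕1⊕1⊕1⊕0⊕1⊕1⊕0⊕1⊕1⊕1⊕1⊕0⊕1 = 1
Syndrome (s16...s1) = 11010 → position 26.
Flip bit 26: corrected codeword = 0000011101100110101110110011101
Data bits at positions 3,5,6,7,9,10,11,12,13,14,15,17,18,19,20,21,22,23,24,25,26,27,28,29,30,31: 00110110011101110110011101

00110110011101110110011101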